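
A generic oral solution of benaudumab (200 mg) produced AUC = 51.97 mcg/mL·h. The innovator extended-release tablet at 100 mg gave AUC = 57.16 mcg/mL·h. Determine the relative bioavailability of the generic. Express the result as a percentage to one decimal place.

F_rel = 45.5%

F_rel = (AUC_test/D_test) / (AUC_ref/D_ref)
      = (51.97/200) / (57.16/100)
      = 0.25985 / 0.5716 = 0.4546 = 45.46%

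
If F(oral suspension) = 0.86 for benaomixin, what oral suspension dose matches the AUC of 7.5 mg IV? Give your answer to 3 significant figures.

For equal systemic exposure: F × D_ev = D_iv
D_ev = D_iv / F = 7.5 / 0.86 = 8.72093 mg

D_oral = 8.72 mg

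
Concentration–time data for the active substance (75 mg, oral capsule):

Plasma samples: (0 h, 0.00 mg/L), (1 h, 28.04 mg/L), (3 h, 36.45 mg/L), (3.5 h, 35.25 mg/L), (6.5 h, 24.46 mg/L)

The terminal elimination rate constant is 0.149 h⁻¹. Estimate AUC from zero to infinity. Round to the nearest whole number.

AUC = 350 mg/L·h

Trapezoidal AUC_0→6.5:
  [0→1]: (0.00+28.04)/2 × 1 = 14.02
  [1→3]: (28.04+36.45)/2 × 2 = 64.49
  [3→3.5]: (36.45+35.25)/2 × 0.5 = 17.925
  [3.5→6.5]: (35.25+24.46)/2 × 3 = 89.565
  Sum = 186.0 mg/L·h
Extrapolated tail: C_last / k_e = 24.46 / 0.149 = 164.161
AUC_0→∞ = 186.0 + 164.161 = 350.161 mg/L·h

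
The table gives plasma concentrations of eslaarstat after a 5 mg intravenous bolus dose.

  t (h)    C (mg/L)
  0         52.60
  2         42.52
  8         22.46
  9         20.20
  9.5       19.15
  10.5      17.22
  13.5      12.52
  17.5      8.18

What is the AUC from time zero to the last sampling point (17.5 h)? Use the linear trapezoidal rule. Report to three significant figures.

Trapezoidal AUC_0→17.5:
  [0→2]: (52.60+42.52)/2 × 2 = 95.12
  [2→8]: (42.52+22.46)/2 × 6 = 194.94
  [8→9]: (22.46+20.20)/2 × 1 = 21.33
  [9→9.5]: (20.20+19.15)/2 × 0.5 = 9.8375
  [9.5→10.5]: (19.15+17.22)/2 × 1 = 18.185
  [10.5→13.5]: (17.22+12.52)/2 × 3 = 44.61
  [13.5→17.5]: (12.52+8.18)/2 × 4 = 41.4
  Sum = 425.4225 mg/L·h

AUC = 425 mg/L·h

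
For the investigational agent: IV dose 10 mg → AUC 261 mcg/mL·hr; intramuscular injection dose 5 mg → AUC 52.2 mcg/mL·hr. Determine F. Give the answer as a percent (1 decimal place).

F = 40.0%

F = (AUC_ev / D_ev) / (AUC_iv / D_iv)
  = (52.2/5) / (261/10)
  = 10.44 / 26.1 = 0.4000
  = 40.00%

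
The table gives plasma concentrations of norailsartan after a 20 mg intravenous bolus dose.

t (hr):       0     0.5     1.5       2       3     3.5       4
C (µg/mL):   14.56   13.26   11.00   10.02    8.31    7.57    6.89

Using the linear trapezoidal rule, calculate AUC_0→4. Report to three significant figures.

Trapezoidal AUC_0→4:
  [0→0.5]: (14.56+13.26)/2 × 0.5 = 6.955
  [0.5→1.5]: (13.26+11.00)/2 × 1 = 12.13
  [1.5→2]: (11.00+10.02)/2 × 0.5 = 5.255
  [2→3]: (10.02+8.31)/2 × 1 = 9.165
  [3→3.5]: (8.31+7.57)/2 × 0.5 = 3.97
  [3.5→4]: (7.57+6.89)/2 × 0.5 = 3.615
  Sum = 41.09 µg/mL·hr

AUC = 41.1 µg/mL·hr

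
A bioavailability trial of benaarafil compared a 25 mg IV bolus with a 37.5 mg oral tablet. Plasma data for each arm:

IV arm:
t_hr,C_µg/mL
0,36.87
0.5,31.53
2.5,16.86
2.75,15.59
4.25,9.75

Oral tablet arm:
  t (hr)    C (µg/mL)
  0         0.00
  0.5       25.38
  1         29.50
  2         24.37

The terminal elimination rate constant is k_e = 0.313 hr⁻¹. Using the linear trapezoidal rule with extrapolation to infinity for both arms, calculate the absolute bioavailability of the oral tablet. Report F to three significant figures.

F = 0.695

Trapezoidal AUC_0→4.25 (IV):
  [0→0.5]: (36.87+31.53)/2 × 0.5 = 17.1
  [0.5→2.5]: (31.53+16.86)/2 × 2 = 48.39
  [2.5→2.75]: (16.86+15.59)/2 × 0.25 = 4.05625
  [2.75→4.25]: (15.59+9.75)/2 × 1.5 = 19.005
  Sum = 88.55125 µg/mL·hr
IV tail: 9.75/0.313 = 31.150; AUC_iv,0→∞ = 88.55125 + 31.150 = 119.70125 µg/mL·hr
Trapezoidal AUC_0→2 (oral tablet):
  [0→0.5]: (0.00+25.38)/2 × 0.5 = 6.345
  [0.5→1]: (25.38+29.50)/2 × 0.5 = 13.72
  [1→2]: (29.50+24.37)/2 × 1 = 26.935
  Sum = 47.0 µg/mL·hr
oral tablet tail: 24.37/0.313 = 77.859; AUC_ev,0→∞ = 47.0 + 77.859 = 124.859 µg/mL·hr
F = (AUC_ev/D_ev)/(AUC_iv/D_iv) = (124.859/37.5)/(119.70125/25) = 3.32957/4.78805 = 0.6954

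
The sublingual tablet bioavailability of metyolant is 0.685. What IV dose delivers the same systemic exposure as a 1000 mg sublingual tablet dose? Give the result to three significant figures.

Systemic exposure from an extravascular dose = F × D_ev, so the equivalent IV dose is F × D_ev.
D_iv = F × D_ev = 0.685 × 1000 = 685 mg

D_iv = 685 mg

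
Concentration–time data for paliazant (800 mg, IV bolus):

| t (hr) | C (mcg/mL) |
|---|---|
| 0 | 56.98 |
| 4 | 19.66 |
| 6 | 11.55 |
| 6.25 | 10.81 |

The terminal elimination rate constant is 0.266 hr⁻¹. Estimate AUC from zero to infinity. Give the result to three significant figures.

AUC = 228 mcg/mL·hr

Trapezoidal AUC_0→6.25:
  [0→4]: (56.98+19.66)/2 × 4 = 153.28
  [4→6]: (19.66+11.55)/2 × 2 = 31.21
  [6→6.25]: (11.55+10.81)/2 × 0.25 = 2.795
  Sum = 187.285 mcg/mL·hr
Extrapolated tail: C_last / k_e = 10.81 / 0.266 = 40.639
AUC_0→∞ = 187.285 + 40.639 = 227.924 mcg/mL·hr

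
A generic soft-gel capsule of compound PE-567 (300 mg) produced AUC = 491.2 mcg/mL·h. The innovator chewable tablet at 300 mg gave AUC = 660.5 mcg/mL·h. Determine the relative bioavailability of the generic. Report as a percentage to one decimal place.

F_rel = 74.4%

F_rel = (AUC_test/D_test) / (AUC_ref/D_ref)
      = (491.2/300) / (660.5/300)
      = 1.63733 / 2.20167 = 0.7437 = 74.37%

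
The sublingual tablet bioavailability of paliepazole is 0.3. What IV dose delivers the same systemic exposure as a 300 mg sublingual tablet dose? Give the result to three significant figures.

D_iv = 90.0 mg

Systemic exposure from an extravascular dose = F × D_ev, so the equivalent IV dose is F × D_ev.
D_iv = F × D_ev = 0.3 × 300 = 90 mg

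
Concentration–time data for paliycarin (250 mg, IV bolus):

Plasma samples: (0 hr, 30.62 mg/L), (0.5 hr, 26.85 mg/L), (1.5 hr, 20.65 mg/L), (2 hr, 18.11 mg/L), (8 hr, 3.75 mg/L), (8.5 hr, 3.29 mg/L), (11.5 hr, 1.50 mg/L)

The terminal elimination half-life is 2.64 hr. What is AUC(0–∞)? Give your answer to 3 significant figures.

Trapezoidal AUC_0→11.5:
  [0→0.5]: (30.62+26.85)/2 × 0.5 = 14.3675
  [0.5→1.5]: (26.85+20.65)/2 × 1 = 23.75
  [1.5→2]: (20.65+18.11)/2 × 0.5 = 9.69
  [2→8]: (18.11+3.75)/2 × 6 = 65.58
  [8→8.5]: (3.75+3.29)/2 × 0.5 = 1.76
  [8.5→11.5]: (3.29+1.50)/2 × 3 = 7.185
  Sum = 122.3325 mg/L·hr
k_e = ln2 / t½ = 0.693147 / 2.64 = 0.2626 hr^-1
Extrapolated tail: C_last / k_e = 1.50 / 0.2626 = 5.712
AUC_0→∞ = 122.3325 + 5.712 = 128.0445 mg/L·hr

AUC = 128 mg/L·hr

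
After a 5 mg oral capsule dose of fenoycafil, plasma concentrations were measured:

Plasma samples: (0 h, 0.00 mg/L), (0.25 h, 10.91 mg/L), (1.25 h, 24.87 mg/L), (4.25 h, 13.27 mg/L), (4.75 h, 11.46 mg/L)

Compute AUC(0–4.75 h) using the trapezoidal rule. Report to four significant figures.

AUC = 82.65 mg/L·h

Trapezoidal AUC_0→4.75:
  [0→0.25]: (0.00+10.91)/2 × 0.25 = 1.36375
  [0.25→1.25]: (10.91+24.87)/2 × 1 = 17.89
  [1.25→4.25]: (24.87+13.27)/2 × 3 = 57.21
  [4.25→4.75]: (13.27+11.46)/2 × 0.5 = 6.1825
  Sum = 82.64625 mg/L·h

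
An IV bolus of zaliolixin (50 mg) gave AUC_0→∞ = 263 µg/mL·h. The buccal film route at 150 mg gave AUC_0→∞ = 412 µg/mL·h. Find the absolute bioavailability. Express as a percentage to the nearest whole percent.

F = (AUC_ev / D_ev) / (AUC_iv / D_iv)
  = (412/150) / (263/50)
  = 2.74667 / 5.26 = 0.5222
  = 52.22%

F = 52%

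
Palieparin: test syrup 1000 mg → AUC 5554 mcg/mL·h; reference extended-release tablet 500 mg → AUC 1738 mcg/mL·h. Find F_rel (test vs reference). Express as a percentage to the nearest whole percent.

F_rel = 160%

F_rel = (AUC_test/D_test) / (AUC_ref/D_ref)
      = (5554/1000) / (1738/500)
      = 5.554 / 3.476 = 1.5978 = 159.78%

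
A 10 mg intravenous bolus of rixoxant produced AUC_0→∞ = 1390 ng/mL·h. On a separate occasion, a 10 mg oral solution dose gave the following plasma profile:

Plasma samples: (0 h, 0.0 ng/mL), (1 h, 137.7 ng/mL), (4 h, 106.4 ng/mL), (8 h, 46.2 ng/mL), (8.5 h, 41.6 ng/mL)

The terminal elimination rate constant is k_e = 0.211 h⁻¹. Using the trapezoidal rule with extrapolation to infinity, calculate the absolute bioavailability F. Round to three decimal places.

Trapezoidal AUC_0→8.5 (oral solution):
  [0→1]: (0.0+137.7)/2 × 1 = 68.85
  [1→4]: (137.7+106.4)/2 × 3 = 366.15
  [4→8]: (106.4+46.2)/2 × 4 = 305.2
  [8→8.5]: (46.2+41.6)/2 × 0.5 = 21.95
  Sum = 762.15 ng/mL·h
Tail: C_last/k_e = 41.6/0.211 = 197.156
AUC_0→∞ (oral solution) = 762.15 + 197.156 = 959.306 ng/mL·h
F = (AUC_ev/D_ev)/(AUC_iv/D_iv) = (959.306/10)/(1390/10) = 95.9306/139 = 0.6901

F = 0.690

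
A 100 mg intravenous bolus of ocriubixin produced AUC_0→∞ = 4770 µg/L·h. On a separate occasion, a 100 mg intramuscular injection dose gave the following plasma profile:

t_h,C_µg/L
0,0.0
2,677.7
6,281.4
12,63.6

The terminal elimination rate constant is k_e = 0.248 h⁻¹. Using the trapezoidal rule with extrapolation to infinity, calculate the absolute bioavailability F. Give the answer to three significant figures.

Trapezoidal AUC_0→12 (intramuscular injection):
  [0→2]: (0.0+677.7)/2 × 2 = 677.7
  [2→6]: (677.7+281.4)/2 × 4 = 1918.2
  [6→12]: (281.4+63.6)/2 × 6 = 1035.0
  Sum = 3630.9 µg/L·h
Tail: C_last/k_e = 63.6/0.248 = 256.452
AUC_0→∞ (intramuscular injection) = 3630.9 + 256.452 = 3887.352 µg/L·h
F = (AUC_ev/D_ev)/(AUC_iv/D_iv) = (3887.352/100)/(4770/100) = 38.87352/47.7 = 0.8150

F = 0.815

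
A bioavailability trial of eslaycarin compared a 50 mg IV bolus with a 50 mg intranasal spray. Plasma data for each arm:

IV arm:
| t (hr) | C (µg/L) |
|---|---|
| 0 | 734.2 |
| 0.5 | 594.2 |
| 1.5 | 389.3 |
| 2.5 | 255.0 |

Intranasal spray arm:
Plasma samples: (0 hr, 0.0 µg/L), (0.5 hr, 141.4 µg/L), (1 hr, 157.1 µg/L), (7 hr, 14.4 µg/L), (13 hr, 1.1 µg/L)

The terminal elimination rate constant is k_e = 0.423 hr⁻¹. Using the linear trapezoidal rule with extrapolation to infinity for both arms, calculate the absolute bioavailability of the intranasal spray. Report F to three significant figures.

F = 0.385

Trapezoidal AUC_0→2.5 (IV):
  [0→0.5]: (734.2+594.2)/2 × 0.5 = 332.1
  [0.5→1.5]: (594.2+389.3)/2 × 1 = 491.75
  [1.5→2.5]: (389.3+255.0)/2 × 1 = 322.15
  Sum = 1146.0 µg/L·hr
IV tail: 255.0/0.423 = 602.837; AUC_iv,0→∞ = 1146.0 + 602.837 = 1748.837 µg/L·hr
Trapezoidal AUC_0→13 (intranasal spray):
  [0→0.5]: (0.0+141.4)/2 × 0.5 = 35.35
  [0.5→1]: (141.4+157.1)/2 × 0.5 = 74.625
  [1→7]: (157.1+14.4)/2 × 6 = 514.5
  [7→13]: (14.4+1.1)/2 × 6 = 46.5
  Sum = 670.975 µg/L·hr
intranasal spray tail: 1.1/0.423 = 2.600; AUC_ev,0→∞ = 670.975 + 2.600 = 673.575 µg/L·hr
F = (AUC_ev/D_ev)/(AUC_iv/D_iv) = (673.575/50)/(1748.837/50) = 13.4715/34.97674 = 0.3852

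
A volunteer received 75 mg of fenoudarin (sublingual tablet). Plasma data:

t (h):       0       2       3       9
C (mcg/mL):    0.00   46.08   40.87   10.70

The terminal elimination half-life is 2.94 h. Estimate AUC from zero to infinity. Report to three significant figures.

AUC = 290 mcg/mL·h

Trapezoidal AUC_0→9:
  [0→2]: (0.00+46.08)/2 × 2 = 46.08
  [2→3]: (46.08+40.87)/2 × 1 = 43.475
  [3→9]: (40.87+10.70)/2 × 6 = 154.71
  Sum = 244.265 mcg/mL·h
k_e = ln2 / t½ = 0.693147 / 2.94 = 0.2358 h^-1
Extrapolated tail: C_last / k_e = 10.70 / 0.2358 = 45.377
AUC_0→∞ = 244.265 + 45.377 = 289.642 mcg/mL·h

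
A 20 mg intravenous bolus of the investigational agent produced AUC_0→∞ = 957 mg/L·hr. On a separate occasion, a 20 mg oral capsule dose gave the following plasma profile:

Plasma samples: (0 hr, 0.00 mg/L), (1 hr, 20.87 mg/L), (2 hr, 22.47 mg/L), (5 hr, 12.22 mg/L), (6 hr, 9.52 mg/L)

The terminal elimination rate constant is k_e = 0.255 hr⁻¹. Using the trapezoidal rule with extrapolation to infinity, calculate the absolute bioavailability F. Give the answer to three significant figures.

F = 0.138

Trapezoidal AUC_0→6 (oral capsule):
  [0→1]: (0.00+20.87)/2 × 1 = 10.435
  [1→2]: (20.87+22.47)/2 × 1 = 21.67
  [2→5]: (22.47+12.22)/2 × 3 = 52.035
  [5→6]: (12.22+9.52)/2 × 1 = 10.87
  Sum = 95.01 mg/L·hr
Tail: C_last/k_e = 9.52/0.255 = 37.333
AUC_0→∞ (oral capsule) = 95.01 + 37.333 = 132.343 mg/L·hr
F = (AUC_ev/D_ev)/(AUC_iv/D_iv) = (132.343/20)/(957/20) = 6.61715/47.85 = 0.1383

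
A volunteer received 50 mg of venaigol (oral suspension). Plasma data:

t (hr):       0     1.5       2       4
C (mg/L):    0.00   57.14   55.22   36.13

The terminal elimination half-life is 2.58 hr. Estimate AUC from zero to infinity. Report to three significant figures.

Trapezoidal AUC_0→4:
  [0→1.5]: (0.00+57.14)/2 × 1.5 = 42.855
  [1.5→2]: (57.14+55.22)/2 × 0.5 = 28.09
  [2→4]: (55.22+36.13)/2 × 2 = 91.35
  Sum = 162.295 mg/L·hr
k_e = ln2 / t½ = 0.693147 / 2.58 = 0.2687 hr^-1
Extrapolated tail: C_last / k_e = 36.13 / 0.2687 = 134.462
AUC_0→∞ = 162.295 + 134.462 = 296.757 mg/L·hr

AUC = 297 mg/L·hr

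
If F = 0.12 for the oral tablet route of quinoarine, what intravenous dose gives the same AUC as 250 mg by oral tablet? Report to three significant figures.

Systemic exposure from an extravascular dose = F × D_ev, so the equivalent IV dose is F × D_ev.
D_iv = F × D_ev = 0.12 × 250 = 30 mg

D_iv = 30.0 mg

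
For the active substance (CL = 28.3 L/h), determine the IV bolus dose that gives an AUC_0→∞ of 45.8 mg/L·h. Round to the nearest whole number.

Dose_iv = CL × AUC_0→∞
     = 28.3 × 45.8 = 1296.14 mg

Dose = 1296 mg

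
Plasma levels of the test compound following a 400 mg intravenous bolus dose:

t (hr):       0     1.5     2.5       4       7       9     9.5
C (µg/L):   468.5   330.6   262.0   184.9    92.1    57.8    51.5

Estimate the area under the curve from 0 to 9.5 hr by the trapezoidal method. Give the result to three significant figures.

Trapezoidal AUC_0→9.5:
  [0→1.5]: (468.5+330.6)/2 × 1.5 = 599.325
  [1.5→2.5]: (330.6+262.0)/2 × 1 = 296.3
  [2.5→4]: (262.0+184.9)/2 × 1.5 = 335.175
  [4→7]: (184.9+92.1)/2 × 3 = 415.5
  [7→9]: (92.1+57.8)/2 × 2 = 149.9
  [9→9.5]: (57.8+51.5)/2 × 0.5 = 27.325
  Sum = 1823.525 µg/L·hr

AUC = 1820 µg/L·hr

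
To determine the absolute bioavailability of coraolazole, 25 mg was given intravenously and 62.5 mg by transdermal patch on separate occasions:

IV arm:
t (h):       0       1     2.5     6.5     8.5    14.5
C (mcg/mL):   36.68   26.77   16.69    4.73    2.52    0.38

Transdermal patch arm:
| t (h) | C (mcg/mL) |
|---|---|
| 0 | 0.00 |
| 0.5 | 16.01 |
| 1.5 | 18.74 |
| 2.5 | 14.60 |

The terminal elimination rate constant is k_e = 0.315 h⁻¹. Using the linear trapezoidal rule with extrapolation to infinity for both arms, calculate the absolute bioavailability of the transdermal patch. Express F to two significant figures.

F = 0.27

Trapezoidal AUC_0→14.5 (IV):
  [0→1]: (36.68+26.77)/2 × 1 = 31.725
  [1→2.5]: (26.77+16.69)/2 × 1.5 = 32.595
  [2.5→6.5]: (16.69+4.73)/2 × 4 = 42.84
  [6.5→8.5]: (4.73+2.52)/2 × 2 = 7.25
  [8.5→14.5]: (2.52+0.38)/2 × 6 = 8.7
  Sum = 123.11 mcg/mL·h
IV tail: 0.38/0.315 = 1.206; AUC_iv,0→∞ = 123.11 + 1.206 = 124.316 mcg/mL·h
Trapezoidal AUC_0→2.5 (transdermal patch):
  [0→0.5]: (0.00+16.01)/2 × 0.5 = 4.0025
  [0.5→1.5]: (16.01+18.74)/2 × 1 = 17.375
  [1.5→2.5]: (18.74+14.60)/2 × 1 = 16.67
  Sum = 38.0475 mcg/mL·h
transdermal patch tail: 14.60/0.315 = 46.349; AUC_ev,0→∞ = 38.0475 + 46.349 = 84.3965 mcg/mL·h
F = (AUC_ev/D_ev)/(AUC_iv/D_iv) = (84.3965/62.5)/(124.316/25) = 1.350344/4.97264 = 0.2716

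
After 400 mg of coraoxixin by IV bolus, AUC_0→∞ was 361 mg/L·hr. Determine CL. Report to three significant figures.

CL = 1.11 L/hr

CL = Dose_iv / AUC_0→∞
   = 400 / 361 = 1.10803 L/hr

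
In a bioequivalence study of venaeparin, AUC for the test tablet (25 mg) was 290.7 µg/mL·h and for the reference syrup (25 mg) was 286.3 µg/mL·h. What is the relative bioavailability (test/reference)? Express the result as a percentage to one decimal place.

F_rel = 101.5%

F_rel = (AUC_test/D_test) / (AUC_ref/D_ref)
      = (290.7/25) / (286.3/25)
      = 11.628 / 11.452 = 1.0154 = 101.54%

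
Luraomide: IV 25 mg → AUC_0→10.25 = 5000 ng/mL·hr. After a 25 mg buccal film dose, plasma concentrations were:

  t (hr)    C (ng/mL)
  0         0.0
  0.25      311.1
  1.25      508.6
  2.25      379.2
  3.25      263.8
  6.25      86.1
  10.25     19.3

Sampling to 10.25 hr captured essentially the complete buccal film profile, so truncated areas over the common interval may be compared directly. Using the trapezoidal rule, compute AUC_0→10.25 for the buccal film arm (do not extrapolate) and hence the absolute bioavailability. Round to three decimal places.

F = 0.390

Trapezoidal AUC_0→10.25 (buccal film):
  [0→0.25]: (0.0+311.1)/2 × 0.25 = 38.8875
  [0.25→1.25]: (311.1+508.6)/2 × 1 = 409.85
  [1.25→2.25]: (508.6+379.2)/2 × 1 = 443.9
  [2.25→3.25]: (379.2+263.8)/2 × 1 = 321.5
  [3.25→6.25]: (263.8+86.1)/2 × 3 = 524.85
  [6.25→10.25]: (86.1+19.3)/2 × 4 = 210.8
  Sum = 1949.7875 ng/mL·hr
F = (AUC_ev/D_ev)/(AUC_iv/D_iv) = (1949.7875/25)/(5000/25) = 77.9915/200 = 0.3900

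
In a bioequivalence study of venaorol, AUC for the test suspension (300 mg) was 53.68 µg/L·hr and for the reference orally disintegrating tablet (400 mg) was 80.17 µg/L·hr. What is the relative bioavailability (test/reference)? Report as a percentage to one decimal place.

F_rel = 89.3%

F_rel = (AUC_test/D_test) / (AUC_ref/D_ref)
      = (53.68/300) / (80.17/400)
      = 0.178933 / 0.200425 = 0.8928 = 89.28%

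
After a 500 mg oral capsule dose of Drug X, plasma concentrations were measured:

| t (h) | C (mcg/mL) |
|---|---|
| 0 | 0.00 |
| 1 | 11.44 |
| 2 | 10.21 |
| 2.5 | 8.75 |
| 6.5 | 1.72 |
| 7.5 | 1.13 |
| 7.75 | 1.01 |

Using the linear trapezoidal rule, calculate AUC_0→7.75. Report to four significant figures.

AUC = 43.92 mcg/mL·h

Trapezoidal AUC_0→7.75:
  [0→1]: (0.00+11.44)/2 × 1 = 5.72
  [1→2]: (11.44+10.21)/2 × 1 = 10.825
  [2→2.5]: (10.21+8.75)/2 × 0.5 = 4.74
  [2.5→6.5]: (8.75+1.72)/2 × 4 = 20.94
  [6.5→7.5]: (1.72+1.13)/2 × 1 = 1.425
  [7.5→7.75]: (1.13+1.01)/2 × 0.25 = 0.2675
  Sum = 43.9175 mcg/mL·h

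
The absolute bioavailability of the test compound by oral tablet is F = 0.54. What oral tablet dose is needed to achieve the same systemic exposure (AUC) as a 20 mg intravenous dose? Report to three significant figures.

For equal systemic exposure: F × D_ev = D_iv
D_ev = D_iv / F = 20 / 0.54 = 37.037 mg

D_oral = 37.0 mg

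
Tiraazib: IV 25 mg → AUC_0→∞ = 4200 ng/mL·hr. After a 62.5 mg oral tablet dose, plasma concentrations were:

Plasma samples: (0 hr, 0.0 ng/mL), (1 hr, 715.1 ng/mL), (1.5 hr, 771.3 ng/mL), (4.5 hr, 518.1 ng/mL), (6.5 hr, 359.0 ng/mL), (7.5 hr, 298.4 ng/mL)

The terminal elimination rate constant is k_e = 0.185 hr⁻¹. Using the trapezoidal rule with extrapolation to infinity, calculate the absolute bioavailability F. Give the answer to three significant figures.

F = 0.522

Trapezoidal AUC_0→7.5 (oral tablet):
  [0→1]: (0.0+715.1)/2 × 1 = 357.55
  [1→1.5]: (715.1+771.3)/2 × 0.5 = 371.6
  [1.5→4.5]: (771.3+518.1)/2 × 3 = 1934.1
  [4.5→6.5]: (518.1+359.0)/2 × 2 = 877.1
  [6.5→7.5]: (359.0+298.4)/2 × 1 = 328.7
  Sum = 3869.05 ng/mL·hr
Tail: C_last/k_e = 298.4/0.185 = 1612.973
AUC_0→∞ (oral tablet) = 3869.05 + 1612.973 = 5482.023 ng/mL·hr
F = (AUC_ev/D_ev)/(AUC_iv/D_iv) = (5482.023/62.5)/(4200/25) = 87.712368/168 = 0.5221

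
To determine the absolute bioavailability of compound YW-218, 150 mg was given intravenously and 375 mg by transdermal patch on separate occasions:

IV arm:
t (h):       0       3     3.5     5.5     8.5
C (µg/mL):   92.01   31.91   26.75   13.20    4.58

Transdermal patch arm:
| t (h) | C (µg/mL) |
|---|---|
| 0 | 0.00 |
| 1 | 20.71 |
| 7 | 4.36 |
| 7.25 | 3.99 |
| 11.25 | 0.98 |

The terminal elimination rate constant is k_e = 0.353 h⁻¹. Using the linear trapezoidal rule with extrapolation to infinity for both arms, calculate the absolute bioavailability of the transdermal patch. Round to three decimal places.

F = 0.142

Trapezoidal AUC_0→8.5 (IV):
  [0→3]: (92.01+31.91)/2 × 3 = 185.88
  [3→3.5]: (31.91+26.75)/2 × 0.5 = 14.665
  [3.5→5.5]: (26.75+13.20)/2 × 2 = 39.95
  [5.5→8.5]: (13.20+4.58)/2 × 3 = 26.67
  Sum = 267.165 µg/mL·h
IV tail: 4.58/0.353 = 12.975; AUC_iv,0→∞ = 267.165 + 12.975 = 280.14 µg/mL·h
Trapezoidal AUC_0→11.25 (transdermal patch):
  [0→1]: (0.00+20.71)/2 × 1 = 10.355
  [1→7]: (20.71+4.36)/2 × 6 = 75.21
  [7→7.25]: (4.36+3.99)/2 × 0.25 = 1.04375
  [7.25→11.25]: (3.99+0.98)/2 × 4 = 9.94
  Sum = 96.54875 µg/mL·h
transdermal patch tail: 0.98/0.353 = 2.776; AUC_ev,0→∞ = 96.54875 + 2.776 = 99.32475 µg/mL·h
F = (AUC_ev/D_ev)/(AUC_iv/D_iv) = (99.32475/375)/(280.14/150) = 0.264866/1.8676 = 0.1418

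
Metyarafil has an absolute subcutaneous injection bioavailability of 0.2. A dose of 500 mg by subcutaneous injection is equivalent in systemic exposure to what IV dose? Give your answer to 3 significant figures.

Systemic exposure from an extravascular dose = F × D_ev, so the equivalent IV dose is F × D_ev.
D_iv = F × D_ev = 0.2 × 500 = 100 mg

D_iv = 100 mg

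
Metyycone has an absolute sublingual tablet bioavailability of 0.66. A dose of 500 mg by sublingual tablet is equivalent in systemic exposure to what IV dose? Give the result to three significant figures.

Systemic exposure from an extravascular dose = F × D_ev, so the equivalent IV dose is F × D_ev.
D_iv = F × D_ev = 0.66 × 500 = 330 mg

D_iv = 330 mg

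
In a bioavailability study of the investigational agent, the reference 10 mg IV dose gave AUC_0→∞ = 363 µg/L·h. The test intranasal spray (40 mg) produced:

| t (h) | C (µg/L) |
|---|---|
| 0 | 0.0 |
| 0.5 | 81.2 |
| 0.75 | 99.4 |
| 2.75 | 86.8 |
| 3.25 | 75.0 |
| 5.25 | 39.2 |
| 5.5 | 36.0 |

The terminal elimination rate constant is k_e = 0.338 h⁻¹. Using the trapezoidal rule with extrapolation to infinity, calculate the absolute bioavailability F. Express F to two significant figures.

Trapezoidal AUC_0→5.5 (intranasal spray):
  [0→0.5]: (0.0+81.2)/2 × 0.5 = 20.3
  [0.5→0.75]: (81.2+99.4)/2 × 0.25 = 22.575
  [0.75→2.75]: (99.4+86.8)/2 × 2 = 186.2
  [2.75→3.25]: (86.8+75.0)/2 × 0.5 = 40.45
  [3.25→5.25]: (75.0+39.2)/2 × 2 = 114.2
  [5.25→5.5]: (39.2+36.0)/2 × 0.25 = 9.4
  Sum = 393.125 µg/L·h
Tail: C_last/k_e = 36.0/0.338 = 106.509
AUC_0→∞ (intranasal spray) = 393.125 + 106.509 = 499.634 µg/L·h
F = (AUC_ev/D_ev)/(AUC_iv/D_iv) = (499.634/40)/(363/10) = 12.49085/36.3 = 0.3441

F = 0.34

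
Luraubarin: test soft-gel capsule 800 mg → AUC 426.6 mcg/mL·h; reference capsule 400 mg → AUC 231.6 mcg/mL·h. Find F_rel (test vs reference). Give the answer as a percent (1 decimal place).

F_rel = 92.1%

F_rel = (AUC_test/D_test) / (AUC_ref/D_ref)
      = (426.6/800) / (231.6/400)
      = 0.53325 / 0.579 = 0.9210 = 92.10%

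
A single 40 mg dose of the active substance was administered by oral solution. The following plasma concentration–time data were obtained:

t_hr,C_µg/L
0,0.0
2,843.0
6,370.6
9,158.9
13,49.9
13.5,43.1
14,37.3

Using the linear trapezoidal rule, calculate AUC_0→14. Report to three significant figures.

Trapezoidal AUC_0→14:
  [0→2]: (0.0+843.0)/2 × 2 = 843.0
  [2→6]: (843.0+370.6)/2 × 4 = 2427.2
  [6→9]: (370.6+158.9)/2 × 3 = 794.25
  [9→13]: (158.9+49.9)/2 × 4 = 417.6
  [13→13.5]: (49.9+43.1)/2 × 0.5 = 23.25
  [13.5→14]: (43.1+37.3)/2 × 0.5 = 20.1
  Sum = 4525.4 µg/L·hr

AUC = 4530 µg/L·hr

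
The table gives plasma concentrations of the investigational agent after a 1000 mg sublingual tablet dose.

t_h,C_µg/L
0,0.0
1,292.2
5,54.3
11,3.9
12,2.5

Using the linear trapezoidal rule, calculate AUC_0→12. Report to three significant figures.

Trapezoidal AUC_0→12:
  [0→1]: (0.0+292.2)/2 × 1 = 146.1
  [1→5]: (292.2+54.3)/2 × 4 = 693.0
  [5→11]: (54.3+3.9)/2 × 6 = 174.6
  [11→12]: (3.9+2.5)/2 × 1 = 3.2
  Sum = 1016.9 µg/L·h

AUC = 1020 µg/L·h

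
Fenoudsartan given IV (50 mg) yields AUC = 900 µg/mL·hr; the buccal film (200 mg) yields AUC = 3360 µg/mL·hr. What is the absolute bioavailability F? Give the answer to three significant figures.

F = (AUC_ev / D_ev) / (AUC_iv / D_iv)
  = (3360/200) / (900/50)
  = 16.8 / 18 = 0.9333

F = 0.933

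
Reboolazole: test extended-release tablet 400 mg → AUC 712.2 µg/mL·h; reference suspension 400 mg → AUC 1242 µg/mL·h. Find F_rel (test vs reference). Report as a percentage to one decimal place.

F_rel = (AUC_test/D_test) / (AUC_ref/D_ref)
      = (712.2/400) / (1242/400)
      = 1.7805 / 3.105 = 0.5734 = 57.34%

F_rel = 57.3%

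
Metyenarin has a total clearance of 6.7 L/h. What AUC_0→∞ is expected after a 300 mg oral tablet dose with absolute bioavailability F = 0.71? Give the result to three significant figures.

AUC_0→∞ = F × Dose / CL
        = 0.71 × 300 / 6.7 = 31.791 mg/L·h

AUC = 31.8 mg/L·h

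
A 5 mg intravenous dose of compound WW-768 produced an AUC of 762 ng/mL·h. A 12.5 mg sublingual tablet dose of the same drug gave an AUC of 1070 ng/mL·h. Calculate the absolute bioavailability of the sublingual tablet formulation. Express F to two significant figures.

F = 0.56

F = (AUC_ev / D_ev) / (AUC_iv / D_iv)
  = (1070/12.5) / (762/5)
  = 85.6 / 152.4 = 0.5617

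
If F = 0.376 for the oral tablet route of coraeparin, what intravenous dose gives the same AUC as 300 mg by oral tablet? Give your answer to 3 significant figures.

D_iv = 113 mg

Systemic exposure from an extravascular dose = F × D_ev, so the equivalent IV dose is F × D_ev.
D_iv = F × D_ev = 0.376 × 300 = 112.8 mg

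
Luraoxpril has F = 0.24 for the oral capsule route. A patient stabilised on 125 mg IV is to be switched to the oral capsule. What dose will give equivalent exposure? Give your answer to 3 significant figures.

D_oral = 521 mg

For equal systemic exposure: F × D_ev = D_iv
D_ev = D_iv / F = 125 / 0.24 = 520.833 mg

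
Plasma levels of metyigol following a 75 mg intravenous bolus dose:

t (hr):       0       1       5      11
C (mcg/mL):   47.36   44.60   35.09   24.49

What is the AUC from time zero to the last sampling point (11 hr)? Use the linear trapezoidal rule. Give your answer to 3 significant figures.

Trapezoidal AUC_0→11:
  [0→1]: (47.36+44.60)/2 × 1 = 45.98
  [1→5]: (44.60+35.09)/2 × 4 = 159.38
  [5→11]: (35.09+24.49)/2 × 6 = 178.74
  Sum = 384.1 mcg/mL·hr

AUC = 384 mcg/mL·hr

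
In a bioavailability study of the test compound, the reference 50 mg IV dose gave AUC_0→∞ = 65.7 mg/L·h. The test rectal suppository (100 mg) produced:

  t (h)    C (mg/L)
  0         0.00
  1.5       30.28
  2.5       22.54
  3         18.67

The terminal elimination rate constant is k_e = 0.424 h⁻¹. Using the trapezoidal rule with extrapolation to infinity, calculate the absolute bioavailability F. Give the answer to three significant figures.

Trapezoidal AUC_0→3 (rectal suppository):
  [0→1.5]: (0.00+30.28)/2 × 1.5 = 22.71
  [1.5→2.5]: (30.28+22.54)/2 × 1 = 26.41
  [2.5→3]: (22.54+18.67)/2 × 0.5 = 10.3025
  Sum = 59.4225 mg/L·h
Tail: C_last/k_e = 18.67/0.424 = 44.033
AUC_0→∞ (rectal suppository) = 59.4225 + 44.033 = 103.4555 mg/L·h
F = (AUC_ev/D_ev)/(AUC_iv/D_iv) = (103.4555/100)/(65.7/50) = 1.034555/1.314 = 0.7873

F = 0.787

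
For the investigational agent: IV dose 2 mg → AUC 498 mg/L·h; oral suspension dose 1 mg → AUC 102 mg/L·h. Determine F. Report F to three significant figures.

F = (AUC_ev / D_ev) / (AUC_iv / D_iv)
  = (102/1) / (498/2)
  = 102 / 249 = 0.4096

F = 0.410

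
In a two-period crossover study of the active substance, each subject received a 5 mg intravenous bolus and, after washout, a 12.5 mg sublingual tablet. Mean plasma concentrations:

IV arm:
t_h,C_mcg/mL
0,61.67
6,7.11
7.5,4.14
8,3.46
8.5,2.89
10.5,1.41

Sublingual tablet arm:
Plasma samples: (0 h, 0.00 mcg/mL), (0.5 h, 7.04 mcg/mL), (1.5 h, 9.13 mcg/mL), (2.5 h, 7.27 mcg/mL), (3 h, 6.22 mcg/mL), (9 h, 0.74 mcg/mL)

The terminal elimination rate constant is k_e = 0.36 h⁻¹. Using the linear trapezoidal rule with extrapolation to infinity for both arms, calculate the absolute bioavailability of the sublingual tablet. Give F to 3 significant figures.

Trapezoidal AUC_0→10.5 (IV):
  [0→6]: (61.67+7.11)/2 × 6 = 206.34
  [6→7.5]: (7.11+4.14)/2 × 1.5 = 8.4375
  [7.5→8]: (4.14+3.46)/2 × 0.5 = 1.9
  [8→8.5]: (3.46+2.89)/2 × 0.5 = 1.5875
  [8.5→10.5]: (2.89+1.41)/2 × 2 = 4.3
  Sum = 222.565 mcg/mL·h
IV tail: 1.41/0.36 = 3.917; AUC_iv,0→∞ = 222.565 + 3.917 = 226.482 mcg/mL·h
Trapezoidal AUC_0→9 (sublingual tablet):
  [0→0.5]: (0.00+7.04)/2 × 0.5 = 1.76
  [0.5→1.5]: (7.04+9.13)/2 × 1 = 8.085
  [1.5→2.5]: (9.13+7.27)/2 × 1 = 8.2
  [2.5→3]: (7.27+6.22)/2 × 0.5 = 3.3725
  [3→9]: (6.22+0.74)/2 × 6 = 20.88
  Sum = 42.2975 mcg/mL·h
sublingual tablet tail: 0.74/0.36 = 2.056; AUC_ev,0→∞ = 42.2975 + 2.056 = 44.3535 mcg/mL·h
F = (AUC_ev/D_ev)/(AUC_iv/D_iv) = (44.3535/12.5)/(226.482/5) = 3.54828/45.2964 = 0.0783

F = 0.0783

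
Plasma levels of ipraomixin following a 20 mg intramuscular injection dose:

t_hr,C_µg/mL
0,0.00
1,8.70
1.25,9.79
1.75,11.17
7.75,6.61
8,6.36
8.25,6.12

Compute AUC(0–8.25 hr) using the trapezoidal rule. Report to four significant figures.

Trapezoidal AUC_0→8.25:
  [0→1]: (0.00+8.70)/2 × 1 = 4.35
  [1→1.25]: (8.70+9.79)/2 × 0.25 = 2.31125
  [1.25→1.75]: (9.79+11.17)/2 × 0.5 = 5.24
  [1.75→7.75]: (11.17+6.61)/2 × 6 = 53.34
  [7.75→8]: (6.61+6.36)/2 × 0.25 = 1.62125
  [8→8.25]: (6.36+6.12)/2 × 0.25 = 1.56
  Sum = 68.4225 µg/mL·hr

AUC = 68.42 µg/mL·hr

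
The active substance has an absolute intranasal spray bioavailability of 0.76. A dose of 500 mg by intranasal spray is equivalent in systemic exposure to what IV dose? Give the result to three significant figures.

Systemic exposure from an extravascular dose = F × D_ev, so the equivalent IV dose is F × D_ev.
D_iv = F × D_ev = 0.76 × 500 = 380 mg

D_iv = 380 mg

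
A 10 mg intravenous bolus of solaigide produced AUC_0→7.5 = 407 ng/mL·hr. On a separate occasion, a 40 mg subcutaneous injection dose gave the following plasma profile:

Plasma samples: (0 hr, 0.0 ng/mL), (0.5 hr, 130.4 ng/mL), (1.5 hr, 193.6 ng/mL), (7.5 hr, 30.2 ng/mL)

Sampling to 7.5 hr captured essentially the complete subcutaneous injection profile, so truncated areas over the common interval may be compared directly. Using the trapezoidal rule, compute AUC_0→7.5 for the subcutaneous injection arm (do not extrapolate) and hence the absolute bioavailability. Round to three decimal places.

F = 0.532

Trapezoidal AUC_0→7.5 (subcutaneous injection):
  [0→0.5]: (0.0+130.4)/2 × 0.5 = 32.6
  [0.5→1.5]: (130.4+193.6)/2 × 1 = 162.0
  [1.5→7.5]: (193.6+30.2)/2 × 6 = 671.4
  Sum = 866.0 ng/mL·hr
F = (AUC_ev/D_ev)/(AUC_iv/D_iv) = (866.0/40)/(407/10) = 21.65/40.7 = 0.5319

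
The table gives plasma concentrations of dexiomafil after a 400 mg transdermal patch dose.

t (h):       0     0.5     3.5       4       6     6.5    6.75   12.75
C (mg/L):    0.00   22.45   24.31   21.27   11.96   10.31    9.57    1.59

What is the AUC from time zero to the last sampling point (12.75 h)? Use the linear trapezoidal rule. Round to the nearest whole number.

AUC = 162 mg/L·h

Trapezoidal AUC_0→12.75:
  [0→0.5]: (0.00+22.45)/2 × 0.5 = 5.6125
  [0.5→3.5]: (22.45+24.31)/2 × 3 = 70.14
  [3.5→4]: (24.31+21.27)/2 × 0.5 = 11.395
  [4→6]: (21.27+11.96)/2 × 2 = 33.23
  [6→6.5]: (11.96+10.31)/2 × 0.5 = 5.5675
  [6.5→6.75]: (10.31+9.57)/2 × 0.25 = 2.485
  [6.75→12.75]: (9.57+1.59)/2 × 6 = 33.48
  Sum = 161.91 mg/L·h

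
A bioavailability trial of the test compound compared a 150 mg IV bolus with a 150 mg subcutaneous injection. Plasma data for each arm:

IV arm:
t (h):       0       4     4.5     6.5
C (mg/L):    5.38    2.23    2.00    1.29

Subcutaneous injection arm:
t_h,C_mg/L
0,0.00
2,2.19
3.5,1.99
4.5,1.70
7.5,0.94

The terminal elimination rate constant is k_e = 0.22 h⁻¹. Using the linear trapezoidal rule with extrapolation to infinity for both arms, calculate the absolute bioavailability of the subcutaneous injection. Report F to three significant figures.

F = 0.606

Trapezoidal AUC_0→6.5 (IV):
  [0→4]: (5.38+2.23)/2 × 4 = 15.22
  [4→4.5]: (2.23+2.00)/2 × 0.5 = 1.0575
  [4.5→6.5]: (2.00+1.29)/2 × 2 = 3.29
  Sum = 19.5675 mg/L·h
IV tail: 1.29/0.22 = 5.864; AUC_iv,0→∞ = 19.5675 + 5.864 = 25.4315 mg/L·h
Trapezoidal AUC_0→7.5 (subcutaneous injection):
  [0→2]: (0.00+2.19)/2 × 2 = 2.19
  [2→3.5]: (2.19+1.99)/2 × 1.5 = 3.135
  [3.5→4.5]: (1.99+1.70)/2 × 1 = 1.845
  [4.5→7.5]: (1.70+0.94)/2 × 3 = 3.96
  Sum = 11.13 mg/L·h
subcutaneous injection tail: 0.94/0.22 = 4.273; AUC_ev,0→∞ = 11.13 + 4.273 = 15.403 mg/L·h
F = (AUC_ev/D_ev)/(AUC_iv/D_iv) = (15.403/150)/(25.4315/150) = 0.102687/0.169543 = 0.6057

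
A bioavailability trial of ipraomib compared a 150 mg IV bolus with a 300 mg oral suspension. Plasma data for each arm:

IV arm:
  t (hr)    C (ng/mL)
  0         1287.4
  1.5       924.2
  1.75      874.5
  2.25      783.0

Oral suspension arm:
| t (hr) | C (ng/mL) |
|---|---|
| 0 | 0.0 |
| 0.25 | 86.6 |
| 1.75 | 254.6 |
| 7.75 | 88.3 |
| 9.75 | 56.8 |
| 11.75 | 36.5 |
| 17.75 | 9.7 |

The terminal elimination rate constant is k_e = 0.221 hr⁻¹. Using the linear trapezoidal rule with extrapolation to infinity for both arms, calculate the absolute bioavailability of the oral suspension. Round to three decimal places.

F = 0.147

Trapezoidal AUC_0→2.25 (IV):
  [0→1.5]: (1287.4+924.2)/2 × 1.5 = 1658.7
  [1.5→1.75]: (924.2+874.5)/2 × 0.25 = 224.8375
  [1.75→2.25]: (874.5+783.0)/2 × 0.5 = 414.375
  Sum = 2297.9125 ng/mL·hr
IV tail: 783.0/0.221 = 3542.986; AUC_iv,0→∞ = 2297.9125 + 3542.986 = 5840.8985 ng/mL·hr
Trapezoidal AUC_0→17.75 (oral suspension):
  [0→0.25]: (0.0+86.6)/2 × 0.25 = 10.825
  [0.25→1.75]: (86.6+254.6)/2 × 1.5 = 255.9
  [1.75→7.75]: (254.6+88.3)/2 × 6 = 1028.7
  [7.75→9.75]: (88.3+56.8)/2 × 2 = 145.1
  [9.75→11.75]: (56.8+36.5)/2 × 2 = 93.3
  [11.75→17.75]: (36.5+9.7)/2 × 6 = 138.6
  Sum = 1672.425 ng/mL·hr
oral suspension tail: 9.7/0.221 = 43.891; AUC_ev,0→∞ = 1672.425 + 43.891 = 1716.316 ng/mL·hr
F = (AUC_ev/D_ev)/(AUC_iv/D_iv) = (1716.316/300)/(5840.8985/150) = 5.72105/38.9393 = 0.1469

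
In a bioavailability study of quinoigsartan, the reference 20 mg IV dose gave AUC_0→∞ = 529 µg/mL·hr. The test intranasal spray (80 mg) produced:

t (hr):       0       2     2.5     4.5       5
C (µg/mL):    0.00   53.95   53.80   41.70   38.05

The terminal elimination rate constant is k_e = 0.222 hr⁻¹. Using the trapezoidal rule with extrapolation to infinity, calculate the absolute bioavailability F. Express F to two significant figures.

F = 0.17

Trapezoidal AUC_0→5 (intranasal spray):
  [0→2]: (0.00+53.95)/2 × 2 = 53.95
  [2→2.5]: (53.95+53.80)/2 × 0.5 = 26.9375
  [2.5→4.5]: (53.80+41.70)/2 × 2 = 95.5
  [4.5→5]: (41.70+38.05)/2 × 0.5 = 19.9375
  Sum = 196.325 µg/mL·hr
Tail: C_last/k_e = 38.05/0.222 = 171.396
AUC_0→∞ (intranasal spray) = 196.325 + 171.396 = 367.721 µg/mL·hr
F = (AUC_ev/D_ev)/(AUC_iv/D_iv) = (367.721/80)/(529/20) = 4.5965125/26.45 = 0.1738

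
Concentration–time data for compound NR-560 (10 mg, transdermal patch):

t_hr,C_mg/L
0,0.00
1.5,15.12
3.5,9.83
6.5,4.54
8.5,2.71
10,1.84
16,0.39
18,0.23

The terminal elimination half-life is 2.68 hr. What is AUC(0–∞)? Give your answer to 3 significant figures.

AUC = 76.7 mg/L·hr

Trapezoidal AUC_0→18:
  [0→1.5]: (0.00+15.12)/2 × 1.5 = 11.34
  [1.5→3.5]: (15.12+9.83)/2 × 2 = 24.95
  [3.5→6.5]: (9.83+4.54)/2 × 3 = 21.555
  [6.5→8.5]: (4.54+2.71)/2 × 2 = 7.25
  [8.5→10]: (2.71+1.84)/2 × 1.5 = 3.4125
  [10→16]: (1.84+0.39)/2 × 6 = 6.69
  [16→18]: (0.39+0.23)/2 × 2 = 0.62
  Sum = 75.8175 mg/L·hr
k_e = ln2 / t½ = 0.693147 / 2.68 = 0.2586 hr^-1
Extrapolated tail: C_last / k_e = 0.23 / 0.2586 = 0.889
AUC_0→∞ = 75.8175 + 0.889 = 76.7065 mg/L·hr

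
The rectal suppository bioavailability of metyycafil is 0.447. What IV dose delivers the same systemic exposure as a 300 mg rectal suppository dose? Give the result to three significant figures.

Systemic exposure from an extravascular dose = F × D_ev, so the equivalent IV dose is F × D_ev.
D_iv = F × D_ev = 0.447 × 300 = 134.1 mg

D_iv = 134 mg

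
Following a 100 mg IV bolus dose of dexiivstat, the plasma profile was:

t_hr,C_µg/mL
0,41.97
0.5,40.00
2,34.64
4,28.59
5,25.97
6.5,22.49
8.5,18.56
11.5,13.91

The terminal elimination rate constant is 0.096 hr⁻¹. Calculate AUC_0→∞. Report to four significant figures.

AUC = 438.0 µg/mL·hr

Trapezoidal AUC_0→11.5:
  [0→0.5]: (41.97+40.00)/2 × 0.5 = 20.4925
  [0.5→2]: (40.00+34.64)/2 × 1.5 = 55.98
  [2→4]: (34.64+28.59)/2 × 2 = 63.23
  [4→5]: (28.59+25.97)/2 × 1 = 27.28
  [5→6.5]: (25.97+22.49)/2 × 1.5 = 36.345
  [6.5→8.5]: (22.49+18.56)/2 × 2 = 41.05
  [8.5→11.5]: (18.56+13.91)/2 × 3 = 48.705
  Sum = 293.0825 µg/mL·hr
Extrapolated tail: C_last / k_e = 13.91 / 0.096 = 144.896
AUC_0→∞ = 293.0825 + 144.896 = 437.9785 µg/mL·hr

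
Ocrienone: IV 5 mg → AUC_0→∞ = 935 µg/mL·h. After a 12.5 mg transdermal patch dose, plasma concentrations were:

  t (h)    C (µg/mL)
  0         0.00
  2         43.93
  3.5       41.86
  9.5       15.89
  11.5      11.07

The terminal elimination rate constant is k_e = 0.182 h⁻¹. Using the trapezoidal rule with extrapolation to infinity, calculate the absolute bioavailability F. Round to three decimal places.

F = 0.158

Trapezoidal AUC_0→11.5 (transdermal patch):
  [0→2]: (0.00+43.93)/2 × 2 = 43.93
  [2→3.5]: (43.93+41.86)/2 × 1.5 = 64.3425
  [3.5→9.5]: (41.86+15.89)/2 × 6 = 173.25
  [9.5→11.5]: (15.89+11.07)/2 × 2 = 26.96
  Sum = 308.4825 µg/mL·h
Tail: C_last/k_e = 11.07/0.182 = 60.824
AUC_0→∞ (transdermal patch) = 308.4825 + 60.824 = 369.3065 µg/mL·h
F = (AUC_ev/D_ev)/(AUC_iv/D_iv) = (369.3065/12.5)/(935/5) = 29.54452/187 = 0.1580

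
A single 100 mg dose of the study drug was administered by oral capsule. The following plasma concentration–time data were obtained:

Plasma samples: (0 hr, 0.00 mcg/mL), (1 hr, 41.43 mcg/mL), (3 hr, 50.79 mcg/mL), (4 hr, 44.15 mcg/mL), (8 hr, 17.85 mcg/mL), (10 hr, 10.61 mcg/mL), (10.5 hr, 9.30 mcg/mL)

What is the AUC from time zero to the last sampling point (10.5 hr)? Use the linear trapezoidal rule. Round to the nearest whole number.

AUC = 318 mcg/mL·hr

Trapezoidal AUC_0→10.5:
  [0→1]: (0.00+41.43)/2 × 1 = 20.715
  [1→3]: (41.43+50.79)/2 × 2 = 92.22
  [3→4]: (50.79+44.15)/2 × 1 = 47.47
  [4→8]: (44.15+17.85)/2 × 4 = 124.0
  [8→10]: (17.85+10.61)/2 × 2 = 28.46
  [10→10.5]: (10.61+9.30)/2 × 0.5 = 4.9775
  Sum = 317.8425 mcg/mL·hr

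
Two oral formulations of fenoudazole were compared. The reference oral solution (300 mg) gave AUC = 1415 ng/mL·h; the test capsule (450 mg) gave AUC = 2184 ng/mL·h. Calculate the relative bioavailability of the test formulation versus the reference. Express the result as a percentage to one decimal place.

F_rel = (AUC_test/D_test) / (AUC_ref/D_ref)
      = (2184/450) / (1415/300)
      = 4.85333 / 4.71667 = 1.0290 = 102.90%

F_rel = 102.9%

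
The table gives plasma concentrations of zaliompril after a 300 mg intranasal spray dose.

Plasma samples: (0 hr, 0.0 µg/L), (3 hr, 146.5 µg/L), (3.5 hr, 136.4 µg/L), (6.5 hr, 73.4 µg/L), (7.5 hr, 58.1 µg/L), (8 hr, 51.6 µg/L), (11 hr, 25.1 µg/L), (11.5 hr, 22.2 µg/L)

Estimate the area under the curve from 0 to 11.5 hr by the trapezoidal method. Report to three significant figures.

AUC = 825 µg/L·hr

Trapezoidal AUC_0→11.5:
  [0→3]: (0.0+146.5)/2 × 3 = 219.75
  [3→3.5]: (146.5+136.4)/2 × 0.5 = 70.725
  [3.5→6.5]: (136.4+73.4)/2 × 3 = 314.7
  [6.5→7.5]: (73.4+58.1)/2 × 1 = 65.75
  [7.5→8]: (58.1+51.6)/2 × 0.5 = 27.425
  [8→11]: (51.6+25.1)/2 × 3 = 115.05
  [11→11.5]: (25.1+22.2)/2 × 0.5 = 11.825
  Sum = 825.225 µg/L·hr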